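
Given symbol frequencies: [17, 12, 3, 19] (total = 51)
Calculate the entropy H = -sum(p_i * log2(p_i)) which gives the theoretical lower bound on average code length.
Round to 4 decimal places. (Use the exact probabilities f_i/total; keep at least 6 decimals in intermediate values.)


Per-symbol terms -p_i * log2(p_i) with p_i = f_i/51:
  p = 17/51 = 0.333333: log2(p) = -1.584963, -p*log2(p) = 0.528321
  p = 12/51 = 0.235294: log2(p) = -2.087463, -p*log2(p) = 0.491168
  p = 3/51 = 0.058824: log2(p) = -4.087463, -p*log2(p) = 0.240439
  p = 19/51 = 0.372549: log2(p) = -1.424498, -p*log2(p) = 0.530695
H = 0.528321 + 0.491168 + 0.240439 + 0.530695 = 1.790623

H = 1.7906 bits/symbol


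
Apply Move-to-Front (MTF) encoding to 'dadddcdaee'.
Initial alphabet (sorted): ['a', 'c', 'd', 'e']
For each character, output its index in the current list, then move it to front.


MTF encoding:
'd': index 2 in ['a', 'c', 'd', 'e'] -> ['d', 'a', 'c', 'e']
'a': index 1 in ['d', 'a', 'c', 'e'] -> ['a', 'd', 'c', 'e']
'd': index 1 in ['a', 'd', 'c', 'e'] -> ['d', 'a', 'c', 'e']
'd': index 0 in ['d', 'a', 'c', 'e'] -> ['d', 'a', 'c', 'e']
'd': index 0 in ['d', 'a', 'c', 'e'] -> ['d', 'a', 'c', 'e']
'c': index 2 in ['d', 'a', 'c', 'e'] -> ['c', 'd', 'a', 'e']
'd': index 1 in ['c', 'd', 'a', 'e'] -> ['d', 'c', 'a', 'e']
'a': index 2 in ['d', 'c', 'a', 'e'] -> ['a', 'd', 'c', 'e']
'e': index 3 in ['a', 'd', 'c', 'e'] -> ['e', 'a', 'd', 'c']
'e': index 0 in ['e', 'a', 'd', 'c'] -> ['e', 'a', 'd', 'c']


Output: [2, 1, 1, 0, 0, 2, 1, 2, 3, 0]


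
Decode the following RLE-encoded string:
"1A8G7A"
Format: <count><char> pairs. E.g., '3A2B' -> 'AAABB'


Expanding each <count><char> pair:
  1A -> 'A'
  8G -> 'GGGGGGGG'
  7A -> 'AAAAAAA'

Decoded = AGGGGGGGGAAAAAAA


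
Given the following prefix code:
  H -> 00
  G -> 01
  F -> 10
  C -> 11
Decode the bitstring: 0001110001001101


Decoding step by step:
Bits 00 -> H
Bits 01 -> G
Bits 11 -> C
Bits 00 -> H
Bits 01 -> G
Bits 00 -> H
Bits 11 -> C
Bits 01 -> G


Decoded message: HGCHGHCG


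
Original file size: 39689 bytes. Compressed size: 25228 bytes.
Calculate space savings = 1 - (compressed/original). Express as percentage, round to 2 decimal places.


ratio = compressed/original = 25228/39689 = 0.635642
savings = 1 - ratio = 1 - 0.635642 = 0.364358
as a percentage: 0.364358 * 100 = 36.44%

Space savings = 1 - 25228/39689 = 36.44%


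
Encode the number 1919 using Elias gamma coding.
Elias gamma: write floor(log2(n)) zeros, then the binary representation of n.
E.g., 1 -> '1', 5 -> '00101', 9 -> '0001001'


num_bits = floor(log2(1919)) + 1 = 11
leading_zeros = num_bits - 1 = 10
binary(1919) = 11101111111

Elias gamma(1919) = '0000000000' + '11101111111' = 000000000011101111111 (21 bits)


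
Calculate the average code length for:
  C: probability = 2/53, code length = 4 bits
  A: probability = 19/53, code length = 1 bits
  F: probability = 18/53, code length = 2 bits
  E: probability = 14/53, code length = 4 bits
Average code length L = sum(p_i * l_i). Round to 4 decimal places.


Weighted contributions p_i * l_i:
  C: (2/53) * 4 = 8/53
  A: (19/53) * 1 = 19/53
  F: (18/53) * 2 = 36/53
  E: (14/53) * 4 = 56/53
Sum = (8 + 19 + 36 + 56)/53 = 119/53

L = 119/53 = 2.2453 bits/symbol


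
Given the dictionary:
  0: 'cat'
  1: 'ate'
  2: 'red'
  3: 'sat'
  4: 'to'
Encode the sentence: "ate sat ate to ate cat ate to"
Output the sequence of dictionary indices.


Look up each word in the dictionary:
  'ate' -> 1
  'sat' -> 3
  'ate' -> 1
  'to' -> 4
  'ate' -> 1
  'cat' -> 0
  'ate' -> 1
  'to' -> 4

Encoded: [1, 3, 1, 4, 1, 0, 1, 4]


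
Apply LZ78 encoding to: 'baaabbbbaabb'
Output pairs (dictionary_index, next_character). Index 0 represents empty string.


LZ78 encoding steps:
Dictionary: {0: ''}
Step 1: w='' (idx 0), next='b' -> output (0, 'b'), add 'b' as idx 1
Step 2: w='' (idx 0), next='a' -> output (0, 'a'), add 'a' as idx 2
Step 3: w='a' (idx 2), next='a' -> output (2, 'a'), add 'aa' as idx 3
Step 4: w='b' (idx 1), next='b' -> output (1, 'b'), add 'bb' as idx 4
Step 5: w='bb' (idx 4), next='a' -> output (4, 'a'), add 'bba' as idx 5
Step 6: w='a' (idx 2), next='b' -> output (2, 'b'), add 'ab' as idx 6
Step 7: w='b' (idx 1), end of input -> output (1, '')


Encoded: [(0, 'b'), (0, 'a'), (2, 'a'), (1, 'b'), (4, 'a'), (2, 'b'), (1, '')]


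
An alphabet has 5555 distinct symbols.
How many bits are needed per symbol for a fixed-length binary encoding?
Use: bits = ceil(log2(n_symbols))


log2(5555) = 12.4396
Bracket: 2^12 = 4096 < 5555 <= 2^13 = 8192
So ceil(log2(5555)) = 13

bits = ceil(log2(5555)) = ceil(12.4396) = 13 bits


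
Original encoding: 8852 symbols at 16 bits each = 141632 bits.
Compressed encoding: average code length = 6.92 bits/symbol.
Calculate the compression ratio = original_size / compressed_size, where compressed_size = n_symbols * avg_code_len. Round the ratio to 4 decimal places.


original_size = n_symbols * orig_bits = 8852 * 16 = 141632 bits
compressed_size = n_symbols * avg_code_len = 8852 * 6.92 = 61255.84 bits
ratio = original_size / compressed_size = 141632 / 61255.84 = 2.3121

Compression ratio = 2.3121


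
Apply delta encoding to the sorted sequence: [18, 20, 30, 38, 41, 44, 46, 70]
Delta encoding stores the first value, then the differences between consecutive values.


First value: 18
Deltas:
  20 - 18 = 2
  30 - 20 = 10
  38 - 30 = 8
  41 - 38 = 3
  44 - 41 = 3
  46 - 44 = 2
  70 - 46 = 24


Delta encoded: [18, 2, 10, 8, 3, 3, 2, 24]


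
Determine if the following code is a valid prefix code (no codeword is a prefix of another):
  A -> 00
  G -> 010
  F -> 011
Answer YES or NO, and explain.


Checking each pair (does one codeword prefix another?):
  A='00' vs G='010': no prefix
  A='00' vs F='011': no prefix
  G='010' vs A='00': no prefix
  G='010' vs F='011': no prefix
  F='011' vs A='00': no prefix
  F='011' vs G='010': no prefix
No violation found over all pairs.

YES -- this is a valid prefix code. No codeword is a prefix of any other codeword.


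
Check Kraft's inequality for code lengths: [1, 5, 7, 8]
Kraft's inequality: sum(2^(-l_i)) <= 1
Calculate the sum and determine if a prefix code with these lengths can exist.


Sum = 2^(-1) + 2^(-5) + 2^(-7) + 2^(-8)
    = 0.5 + 0.03125 + 0.0078125 + 0.00390625
    = 139/256 = 0.54296875
Since 0.54296875 <= 1, Kraft's inequality IS satisfied.
A prefix code with these lengths CAN exist.

Kraft sum = 0.54296875. Satisfied.


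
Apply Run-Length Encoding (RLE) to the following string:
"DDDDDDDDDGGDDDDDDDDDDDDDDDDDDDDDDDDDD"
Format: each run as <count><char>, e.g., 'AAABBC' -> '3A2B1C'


Scanning runs left to right:
  i=0: run of 'D' x 9 -> '9D'
  i=9: run of 'G' x 2 -> '2G'
  i=11: run of 'D' x 26 -> '26D'

RLE = 9D2G26D


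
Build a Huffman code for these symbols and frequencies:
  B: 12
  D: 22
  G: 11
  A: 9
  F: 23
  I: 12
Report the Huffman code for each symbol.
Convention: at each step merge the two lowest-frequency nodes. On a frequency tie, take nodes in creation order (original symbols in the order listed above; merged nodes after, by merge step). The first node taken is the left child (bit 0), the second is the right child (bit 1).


Huffman tree construction:
Step 1: Merge A(9) + G(11) = 20
Step 2: Merge B(12) + I(12) = 24
Step 3: Merge (A+G)(20) + D(22) = 42
Step 4: Merge F(23) + (B+I)(24) = 47
Step 5: Merge ((A+G)+D)(42) + (F+(B+I))(47) = 89
Read each symbol's code off the tree from the root (left child = 0, right child = 1).

Codes:
  B: 110 (length 3)
  D: 01 (length 2)
  G: 001 (length 3)
  A: 000 (length 3)
  F: 10 (length 2)
  I: 111 (length 3)
Average code length: 222/89 = 2.4944 bits/symbol


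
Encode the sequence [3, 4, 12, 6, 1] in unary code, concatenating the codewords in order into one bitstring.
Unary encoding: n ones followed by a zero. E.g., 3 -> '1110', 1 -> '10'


Encode each number as n ones followed by a terminating 0:
  3 -> 1110 (4 bits)
  4 -> 11110 (5 bits)
  12 -> 1111111111110 (13 bits)
  6 -> 1111110 (7 bits)
  1 -> 10 (2 bits)
Total length = 4 + 5 + 13 + 7 + 2 = 31 bits.

Unary([3, 4, 12, 6, 1]) = 1110111101111111111110111111010 (31 bits)


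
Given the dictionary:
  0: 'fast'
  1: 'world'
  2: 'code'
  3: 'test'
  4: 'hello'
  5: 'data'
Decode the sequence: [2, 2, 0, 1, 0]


Look up each index in the dictionary:
  2 -> 'code'
  2 -> 'code'
  0 -> 'fast'
  1 -> 'world'
  0 -> 'fast'

Decoded: "code code fast world fast"


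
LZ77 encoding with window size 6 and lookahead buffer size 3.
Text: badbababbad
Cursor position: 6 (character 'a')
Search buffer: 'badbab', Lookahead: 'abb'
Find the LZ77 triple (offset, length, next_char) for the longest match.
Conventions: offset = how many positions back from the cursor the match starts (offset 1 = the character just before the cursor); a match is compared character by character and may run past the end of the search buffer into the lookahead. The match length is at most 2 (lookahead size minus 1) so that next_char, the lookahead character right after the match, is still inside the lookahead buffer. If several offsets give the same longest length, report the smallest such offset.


Try each offset into the search buffer:
  offset=1 (pos 5, char 'b'): match length 0
  offset=2 (pos 4, char 'a'): match length 2
  offset=3 (pos 3, char 'b'): match length 0
  offset=4 (pos 2, char 'd'): match length 0
  offset=5 (pos 1, char 'a'): match length 1
  offset=6 (pos 0, char 'b'): match length 0
Longest match has length 2 at offset 2.
next_char = character at position 6 + 2 = 8 -> 'b'

Best match: offset=2, length=2 (matching 'ab' starting at position 4)
LZ77 triple: (2, 2, 'b')


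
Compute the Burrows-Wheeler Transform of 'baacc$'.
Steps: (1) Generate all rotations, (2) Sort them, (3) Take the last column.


Rotations (sorted):
  0: $baacc -> last char: c
  1: aacc$b -> last char: b
  2: acc$ba -> last char: a
  3: baacc$ -> last char: $
  4: c$baac -> last char: c
  5: cc$baa -> last char: a


BWT = cba$ca


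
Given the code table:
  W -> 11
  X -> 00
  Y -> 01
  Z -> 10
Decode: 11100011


Decoding:
11 -> W
10 -> Z
00 -> X
11 -> W


Result: WZXW


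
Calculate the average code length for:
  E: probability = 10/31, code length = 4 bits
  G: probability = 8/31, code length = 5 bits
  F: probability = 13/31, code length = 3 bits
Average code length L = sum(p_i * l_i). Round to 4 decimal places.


Weighted contributions p_i * l_i:
  E: (10/31) * 4 = 40/31
  G: (8/31) * 5 = 40/31
  F: (13/31) * 3 = 39/31
Sum = (40 + 40 + 39)/31 = 119/31

L = 119/31 = 3.8387 bits/symbol


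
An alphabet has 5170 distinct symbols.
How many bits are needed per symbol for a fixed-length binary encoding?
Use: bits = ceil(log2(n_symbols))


log2(5170) = 12.3359
Bracket: 2^12 = 4096 < 5170 <= 2^13 = 8192
So ceil(log2(5170)) = 13

bits = ceil(log2(5170)) = ceil(12.3359) = 13 bits


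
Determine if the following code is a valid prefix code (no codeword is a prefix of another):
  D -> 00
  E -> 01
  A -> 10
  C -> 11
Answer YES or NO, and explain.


Checking each pair (does one codeword prefix another?):
  D='00' vs E='01': no prefix
  D='00' vs A='10': no prefix
  D='00' vs C='11': no prefix
  E='01' vs D='00': no prefix
  E='01' vs A='10': no prefix
  E='01' vs C='11': no prefix
  A='10' vs D='00': no prefix
  A='10' vs E='01': no prefix
  A='10' vs C='11': no prefix
  C='11' vs D='00': no prefix
  C='11' vs E='01': no prefix
  C='11' vs A='10': no prefix
No violation found over all pairs.

YES -- this is a valid prefix code. No codeword is a prefix of any other codeword.


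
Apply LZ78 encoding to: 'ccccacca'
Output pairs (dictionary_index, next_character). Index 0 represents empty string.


LZ78 encoding steps:
Dictionary: {0: ''}
Step 1: w='' (idx 0), next='c' -> output (0, 'c'), add 'c' as idx 1
Step 2: w='c' (idx 1), next='c' -> output (1, 'c'), add 'cc' as idx 2
Step 3: w='c' (idx 1), next='a' -> output (1, 'a'), add 'ca' as idx 3
Step 4: w='cc' (idx 2), next='a' -> output (2, 'a'), add 'cca' as idx 4


Encoded: [(0, 'c'), (1, 'c'), (1, 'a'), (2, 'a')]


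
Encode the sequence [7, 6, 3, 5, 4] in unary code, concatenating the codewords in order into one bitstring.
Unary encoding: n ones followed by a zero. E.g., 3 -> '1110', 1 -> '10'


Encode each number as n ones followed by a terminating 0:
  7 -> 11111110 (8 bits)
  6 -> 1111110 (7 bits)
  3 -> 1110 (4 bits)
  5 -> 111110 (6 bits)
  4 -> 11110 (5 bits)
Total length = 8 + 7 + 4 + 6 + 5 = 30 bits.

Unary([7, 6, 3, 5, 4]) = 111111101111110111011111011110 (30 bits)


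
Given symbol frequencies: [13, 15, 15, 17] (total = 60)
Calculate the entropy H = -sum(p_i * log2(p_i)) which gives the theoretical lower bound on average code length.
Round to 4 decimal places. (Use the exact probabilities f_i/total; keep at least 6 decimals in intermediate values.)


Per-symbol terms -p_i * log2(p_i) with p_i = f_i/60:
  p = 13/60 = 0.216667: log2(p) = -2.206451, -p*log2(p) = 0.478064
  p = 15/60 = 0.250000: log2(p) = -2.000000, -p*log2(p) = 0.500000
  p = 15/60 = 0.250000: log2(p) = -2.000000, -p*log2(p) = 0.500000
  p = 17/60 = 0.283333: log2(p) = -1.819428, -p*log2(p) = 0.515505
H = 0.478064 + 0.500000 + 0.500000 + 0.515505 = 1.993569

H = 1.9936 bits/symbol


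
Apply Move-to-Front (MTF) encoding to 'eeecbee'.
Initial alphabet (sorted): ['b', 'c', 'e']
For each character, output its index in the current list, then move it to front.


MTF encoding:
'e': index 2 in ['b', 'c', 'e'] -> ['e', 'b', 'c']
'e': index 0 in ['e', 'b', 'c'] -> ['e', 'b', 'c']
'e': index 0 in ['e', 'b', 'c'] -> ['e', 'b', 'c']
'c': index 2 in ['e', 'b', 'c'] -> ['c', 'e', 'b']
'b': index 2 in ['c', 'e', 'b'] -> ['b', 'c', 'e']
'e': index 2 in ['b', 'c', 'e'] -> ['e', 'b', 'c']
'e': index 0 in ['e', 'b', 'c'] -> ['e', 'b', 'c']


Output: [2, 0, 0, 2, 2, 2, 0]


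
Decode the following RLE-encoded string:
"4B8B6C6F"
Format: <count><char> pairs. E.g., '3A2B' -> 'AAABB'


Expanding each <count><char> pair:
  4B -> 'BBBB'
  8B -> 'BBBBBBBB'
  6C -> 'CCCCCC'
  6F -> 'FFFFFF'

Decoded = BBBBBBBBBBBBCCCCCCFFFFFF


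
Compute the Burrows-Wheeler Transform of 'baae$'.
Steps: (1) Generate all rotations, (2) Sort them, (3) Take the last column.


Rotations (sorted):
  0: $baae -> last char: e
  1: aae$b -> last char: b
  2: ae$ba -> last char: a
  3: baae$ -> last char: $
  4: e$baa -> last char: a


BWT = eba$a


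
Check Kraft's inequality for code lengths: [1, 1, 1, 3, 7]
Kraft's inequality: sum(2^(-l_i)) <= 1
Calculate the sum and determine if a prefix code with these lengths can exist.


Sum = 2^(-1) + 2^(-1) + 2^(-1) + 2^(-3) + 2^(-7)
    = 0.5 + 0.5 + 0.5 + 0.125 + 0.0078125
    = 209/128 = 1.6328125
Since 1.6328125 > 1, Kraft's inequality is NOT satisfied.
A prefix code with these lengths CANNOT exist.

Kraft sum = 1.6328125. Not satisfied.


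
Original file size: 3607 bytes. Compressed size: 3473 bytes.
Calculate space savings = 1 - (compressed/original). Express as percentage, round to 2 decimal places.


ratio = compressed/original = 3473/3607 = 0.96285
savings = 1 - ratio = 1 - 0.96285 = 0.03715
as a percentage: 0.03715 * 100 = 3.71%

Space savings = 1 - 3473/3607 = 3.71%


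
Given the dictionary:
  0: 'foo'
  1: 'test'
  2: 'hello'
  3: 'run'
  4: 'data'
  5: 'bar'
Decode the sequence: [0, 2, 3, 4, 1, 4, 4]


Look up each index in the dictionary:
  0 -> 'foo'
  2 -> 'hello'
  3 -> 'run'
  4 -> 'data'
  1 -> 'test'
  4 -> 'data'
  4 -> 'data'

Decoded: "foo hello run data test data data"


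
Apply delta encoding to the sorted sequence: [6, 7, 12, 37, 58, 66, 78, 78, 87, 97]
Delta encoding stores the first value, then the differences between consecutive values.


First value: 6
Deltas:
  7 - 6 = 1
  12 - 7 = 5
  37 - 12 = 25
  58 - 37 = 21
  66 - 58 = 8
  78 - 66 = 12
  78 - 78 = 0
  87 - 78 = 9
  97 - 87 = 10


Delta encoded: [6, 1, 5, 25, 21, 8, 12, 0, 9, 10]


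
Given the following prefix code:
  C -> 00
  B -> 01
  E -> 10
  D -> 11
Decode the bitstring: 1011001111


Decoding step by step:
Bits 10 -> E
Bits 11 -> D
Bits 00 -> C
Bits 11 -> D
Bits 11 -> D


Decoded message: EDCDD


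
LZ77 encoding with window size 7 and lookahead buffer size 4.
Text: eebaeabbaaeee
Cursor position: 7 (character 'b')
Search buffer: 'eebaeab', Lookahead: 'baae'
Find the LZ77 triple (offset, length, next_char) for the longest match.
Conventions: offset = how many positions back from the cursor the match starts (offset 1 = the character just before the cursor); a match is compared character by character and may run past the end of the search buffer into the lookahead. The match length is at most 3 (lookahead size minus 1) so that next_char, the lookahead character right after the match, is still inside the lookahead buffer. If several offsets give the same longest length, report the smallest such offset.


Try each offset into the search buffer:
  offset=1 (pos 6, char 'b'): match length 1
  offset=2 (pos 5, char 'a'): match length 0
  offset=3 (pos 4, char 'e'): match length 0
  offset=4 (pos 3, char 'a'): match length 0
  offset=5 (pos 2, char 'b'): match length 2
  offset=6 (pos 1, char 'e'): match length 0
  offset=7 (pos 0, char 'e'): match length 0
Longest match has length 2 at offset 5.
next_char = character at position 7 + 2 = 9 -> 'a'

Best match: offset=5, length=2 (matching 'ba' starting at position 2)
LZ77 triple: (5, 2, 'a')


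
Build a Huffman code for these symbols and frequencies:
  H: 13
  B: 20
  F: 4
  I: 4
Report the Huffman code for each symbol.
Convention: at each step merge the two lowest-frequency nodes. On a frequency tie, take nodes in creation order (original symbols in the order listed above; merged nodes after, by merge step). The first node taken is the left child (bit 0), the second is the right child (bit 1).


Huffman tree construction:
Step 1: Merge F(4) + I(4) = 8
Step 2: Merge (F+I)(8) + H(13) = 21
Step 3: Merge B(20) + ((F+I)+H)(21) = 41
Read each symbol's code off the tree from the root (left child = 0, right child = 1).

Codes:
  H: 11 (length 2)
  B: 0 (length 1)
  F: 100 (length 3)
  I: 101 (length 3)
Average code length: 70/41 = 1.7073 bits/symbol


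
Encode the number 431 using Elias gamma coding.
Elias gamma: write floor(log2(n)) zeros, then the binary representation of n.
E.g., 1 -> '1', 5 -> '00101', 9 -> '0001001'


num_bits = floor(log2(431)) + 1 = 9
leading_zeros = num_bits - 1 = 8
binary(431) = 110101111

Elias gamma(431) = '00000000' + '110101111' = 00000000110101111 (17 bits)


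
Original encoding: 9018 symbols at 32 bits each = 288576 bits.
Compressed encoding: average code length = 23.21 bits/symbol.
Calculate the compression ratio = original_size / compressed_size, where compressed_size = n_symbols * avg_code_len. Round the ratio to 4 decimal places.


original_size = n_symbols * orig_bits = 9018 * 32 = 288576 bits
compressed_size = n_symbols * avg_code_len = 9018 * 23.21 = 209307.78 bits
ratio = original_size / compressed_size = 288576 / 209307.78 = 1.3787

Compression ratio = 1.3787


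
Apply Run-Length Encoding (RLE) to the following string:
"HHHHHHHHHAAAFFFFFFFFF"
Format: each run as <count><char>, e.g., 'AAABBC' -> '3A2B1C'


Scanning runs left to right:
  i=0: run of 'H' x 9 -> '9H'
  i=9: run of 'A' x 3 -> '3A'
  i=12: run of 'F' x 9 -> '9F'

RLE = 9H3A9F


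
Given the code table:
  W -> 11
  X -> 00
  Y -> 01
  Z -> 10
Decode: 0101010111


Decoding:
01 -> Y
01 -> Y
01 -> Y
01 -> Y
11 -> W


Result: YYYYW


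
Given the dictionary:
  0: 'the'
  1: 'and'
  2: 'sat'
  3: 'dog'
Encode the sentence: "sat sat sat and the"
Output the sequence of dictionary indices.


Look up each word in the dictionary:
  'sat' -> 2
  'sat' -> 2
  'sat' -> 2
  'and' -> 1
  'the' -> 0

Encoded: [2, 2, 2, 1, 0]


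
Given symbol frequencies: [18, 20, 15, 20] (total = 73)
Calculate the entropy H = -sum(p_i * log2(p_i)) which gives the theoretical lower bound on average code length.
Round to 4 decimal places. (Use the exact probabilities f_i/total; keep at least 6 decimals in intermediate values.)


Per-symbol terms -p_i * log2(p_i) with p_i = f_i/73:
  p = 18/73 = 0.246575: log2(p) = -2.019900, -p*log2(p) = 0.498057
  p = 20/73 = 0.273973: log2(p) = -1.867896, -p*log2(p) = 0.511752
  p = 15/73 = 0.205479: log2(p) = -2.282934, -p*log2(p) = 0.469096
  p = 20/73 = 0.273973: log2(p) = -1.867896, -p*log2(p) = 0.511752
H = 0.498057 + 0.511752 + 0.469096 + 0.511752 = 1.990657

H = 1.9907 bits/symbol


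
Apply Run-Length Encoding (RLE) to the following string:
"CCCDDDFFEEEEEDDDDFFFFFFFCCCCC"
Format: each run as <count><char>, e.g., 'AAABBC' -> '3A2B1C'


Scanning runs left to right:
  i=0: run of 'C' x 3 -> '3C'
  i=3: run of 'D' x 3 -> '3D'
  i=6: run of 'F' x 2 -> '2F'
  i=8: run of 'E' x 5 -> '5E'
  i=13: run of 'D' x 4 -> '4D'
  i=17: run of 'F' x 7 -> '7F'
  i=24: run of 'C' x 5 -> '5C'

RLE = 3C3D2F5E4D7F5C


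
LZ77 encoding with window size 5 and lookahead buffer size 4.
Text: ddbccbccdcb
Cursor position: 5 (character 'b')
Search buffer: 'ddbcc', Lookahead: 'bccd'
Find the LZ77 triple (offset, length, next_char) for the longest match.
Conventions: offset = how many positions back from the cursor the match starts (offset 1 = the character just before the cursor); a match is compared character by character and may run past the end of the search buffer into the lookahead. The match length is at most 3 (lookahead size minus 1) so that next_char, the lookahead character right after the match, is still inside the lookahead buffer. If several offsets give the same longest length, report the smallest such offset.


Try each offset into the search buffer:
  offset=1 (pos 4, char 'c'): match length 0
  offset=2 (pos 3, char 'c'): match length 0
  offset=3 (pos 2, char 'b'): match length 3
  offset=4 (pos 1, char 'd'): match length 0
  offset=5 (pos 0, char 'd'): match length 0
Longest match has length 3 at offset 3.
next_char = character at position 5 + 3 = 8 -> 'd'

Best match: offset=3, length=3 (matching 'bcc' starting at position 2)
LZ77 triple: (3, 3, 'd')


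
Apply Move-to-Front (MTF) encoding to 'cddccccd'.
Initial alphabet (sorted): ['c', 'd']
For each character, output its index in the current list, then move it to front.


MTF encoding:
'c': index 0 in ['c', 'd'] -> ['c', 'd']
'd': index 1 in ['c', 'd'] -> ['d', 'c']
'd': index 0 in ['d', 'c'] -> ['d', 'c']
'c': index 1 in ['d', 'c'] -> ['c', 'd']
'c': index 0 in ['c', 'd'] -> ['c', 'd']
'c': index 0 in ['c', 'd'] -> ['c', 'd']
'c': index 0 in ['c', 'd'] -> ['c', 'd']
'd': index 1 in ['c', 'd'] -> ['d', 'c']


Output: [0, 1, 0, 1, 0, 0, 0, 1]


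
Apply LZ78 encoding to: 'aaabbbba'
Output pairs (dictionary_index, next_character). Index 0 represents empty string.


LZ78 encoding steps:
Dictionary: {0: ''}
Step 1: w='' (idx 0), next='a' -> output (0, 'a'), add 'a' as idx 1
Step 2: w='a' (idx 1), next='a' -> output (1, 'a'), add 'aa' as idx 2
Step 3: w='' (idx 0), next='b' -> output (0, 'b'), add 'b' as idx 3
Step 4: w='b' (idx 3), next='b' -> output (3, 'b'), add 'bb' as idx 4
Step 5: w='b' (idx 3), next='a' -> output (3, 'a'), add 'ba' as idx 5


Encoded: [(0, 'a'), (1, 'a'), (0, 'b'), (3, 'b'), (3, 'a')]


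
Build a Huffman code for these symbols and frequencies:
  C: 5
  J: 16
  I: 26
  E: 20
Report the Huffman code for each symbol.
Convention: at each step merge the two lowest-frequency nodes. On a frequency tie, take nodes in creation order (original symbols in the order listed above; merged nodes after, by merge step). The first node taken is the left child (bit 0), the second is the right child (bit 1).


Huffman tree construction:
Step 1: Merge C(5) + J(16) = 21
Step 2: Merge E(20) + (C+J)(21) = 41
Step 3: Merge I(26) + (E+(C+J))(41) = 67
Read each symbol's code off the tree from the root (left child = 0, right child = 1).

Codes:
  C: 110 (length 3)
  J: 111 (length 3)
  I: 0 (length 1)
  E: 10 (length 2)
Average code length: 129/67 = 1.9254 bits/symbol


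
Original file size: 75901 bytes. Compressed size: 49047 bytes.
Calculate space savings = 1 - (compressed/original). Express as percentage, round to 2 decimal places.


ratio = compressed/original = 49047/75901 = 0.646197
savings = 1 - ratio = 1 - 0.646197 = 0.353803
as a percentage: 0.353803 * 100 = 35.38%

Space savings = 1 - 49047/75901 = 35.38%


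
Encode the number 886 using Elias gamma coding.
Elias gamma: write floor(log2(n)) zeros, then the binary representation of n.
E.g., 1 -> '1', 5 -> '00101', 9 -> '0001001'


num_bits = floor(log2(886)) + 1 = 10
leading_zeros = num_bits - 1 = 9
binary(886) = 1101110110

Elias gamma(886) = '000000000' + '1101110110' = 0000000001101110110 (19 bits)


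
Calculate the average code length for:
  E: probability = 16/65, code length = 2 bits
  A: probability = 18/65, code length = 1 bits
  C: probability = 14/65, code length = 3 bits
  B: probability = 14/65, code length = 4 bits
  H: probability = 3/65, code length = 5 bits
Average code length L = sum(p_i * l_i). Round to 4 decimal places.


Weighted contributions p_i * l_i:
  E: (16/65) * 2 = 32/65
  A: (18/65) * 1 = 18/65
  C: (14/65) * 3 = 42/65
  B: (14/65) * 4 = 56/65
  H: (3/65) * 5 = 15/65
Sum = (32 + 18 + 42 + 56 + 15)/65 = 163/65

L = 163/65 = 2.5077 bits/symbol


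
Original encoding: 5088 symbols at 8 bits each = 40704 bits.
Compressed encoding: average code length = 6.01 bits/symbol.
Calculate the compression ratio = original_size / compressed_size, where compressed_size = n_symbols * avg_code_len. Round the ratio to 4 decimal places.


original_size = n_symbols * orig_bits = 5088 * 8 = 40704 bits
compressed_size = n_symbols * avg_code_len = 5088 * 6.01 = 30578.88 bits
ratio = original_size / compressed_size = 40704 / 30578.88 = 1.3311

Compression ratio = 1.3311


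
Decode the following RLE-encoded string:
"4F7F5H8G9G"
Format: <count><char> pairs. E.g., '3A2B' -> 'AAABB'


Expanding each <count><char> pair:
  4F -> 'FFFF'
  7F -> 'FFFFFFF'
  5H -> 'HHHHH'
  8G -> 'GGGGGGGG'
  9G -> 'GGGGGGGGG'

Decoded = FFFFFFFFFFFHHHHHGGGGGGGGGGGGGGGGG


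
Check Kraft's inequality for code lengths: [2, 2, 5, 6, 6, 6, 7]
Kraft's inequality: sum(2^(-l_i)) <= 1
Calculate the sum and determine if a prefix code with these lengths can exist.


Sum = 2^(-2) + 2^(-2) + 2^(-5) + 2^(-6) + 2^(-6) + 2^(-6) + 2^(-7)
    = 0.25 + 0.25 + 0.03125 + 0.015625 + 0.015625 + 0.015625 + 0.0078125
    = 75/128 = 0.5859375
Since 0.5859375 <= 1, Kraft's inequality IS satisfied.
A prefix code with these lengths CAN exist.

Kraft sum = 0.5859375. Satisfied.


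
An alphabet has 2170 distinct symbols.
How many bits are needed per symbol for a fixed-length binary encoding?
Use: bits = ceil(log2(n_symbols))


log2(2170) = 11.0835
Bracket: 2^11 = 2048 < 2170 <= 2^12 = 4096
So ceil(log2(2170)) = 12

bits = ceil(log2(2170)) = ceil(11.0835) = 12 bits


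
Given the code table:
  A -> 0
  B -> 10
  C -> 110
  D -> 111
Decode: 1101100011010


Decoding:
110 -> C
110 -> C
0 -> A
0 -> A
110 -> C
10 -> B


Result: CCAACB


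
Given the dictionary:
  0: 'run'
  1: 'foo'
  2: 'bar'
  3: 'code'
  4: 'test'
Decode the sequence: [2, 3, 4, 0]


Look up each index in the dictionary:
  2 -> 'bar'
  3 -> 'code'
  4 -> 'test'
  0 -> 'run'

Decoded: "bar code test run"


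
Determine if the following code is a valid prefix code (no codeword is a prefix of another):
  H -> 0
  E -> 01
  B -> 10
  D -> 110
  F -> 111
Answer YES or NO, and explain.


Checking each pair (does one codeword prefix another?):
  H='0' vs E='01': prefix -- VIOLATION

NO -- this is NOT a valid prefix code. H (0) is a prefix of E (01).


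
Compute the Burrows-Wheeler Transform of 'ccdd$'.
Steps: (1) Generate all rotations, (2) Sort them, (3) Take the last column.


Rotations (sorted):
  0: $ccdd -> last char: d
  1: ccdd$ -> last char: $
  2: cdd$c -> last char: c
  3: d$ccd -> last char: d
  4: dd$cc -> last char: c


BWT = d$cdc


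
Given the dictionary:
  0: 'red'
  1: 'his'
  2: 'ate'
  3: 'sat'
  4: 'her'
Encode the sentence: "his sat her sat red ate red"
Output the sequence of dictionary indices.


Look up each word in the dictionary:
  'his' -> 1
  'sat' -> 3
  'her' -> 4
  'sat' -> 3
  'red' -> 0
  'ate' -> 2
  'red' -> 0

Encoded: [1, 3, 4, 3, 0, 2, 0]


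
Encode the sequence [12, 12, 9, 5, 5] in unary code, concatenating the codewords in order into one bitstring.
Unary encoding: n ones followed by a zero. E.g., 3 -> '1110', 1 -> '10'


Encode each number as n ones followed by a terminating 0:
  12 -> 1111111111110 (13 bits)
  12 -> 1111111111110 (13 bits)
  9 -> 1111111110 (10 bits)
  5 -> 111110 (6 bits)
  5 -> 111110 (6 bits)
Total length = 13 + 13 + 10 + 6 + 6 = 48 bits.

Unary([12, 12, 9, 5, 5]) = 111111111111011111111111101111111110111110111110 (48 bits)


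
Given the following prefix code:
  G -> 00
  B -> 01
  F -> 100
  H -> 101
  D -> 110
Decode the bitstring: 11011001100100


Decoding step by step:
Bits 110 -> D
Bits 110 -> D
Bits 01 -> B
Bits 100 -> F
Bits 100 -> F


Decoded message: DDBFF


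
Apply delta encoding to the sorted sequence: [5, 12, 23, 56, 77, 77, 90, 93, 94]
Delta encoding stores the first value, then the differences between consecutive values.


First value: 5
Deltas:
  12 - 5 = 7
  23 - 12 = 11
  56 - 23 = 33
  77 - 56 = 21
  77 - 77 = 0
  90 - 77 = 13
  93 - 90 = 3
  94 - 93 = 1


Delta encoded: [5, 7, 11, 33, 21, 0, 13, 3, 1]


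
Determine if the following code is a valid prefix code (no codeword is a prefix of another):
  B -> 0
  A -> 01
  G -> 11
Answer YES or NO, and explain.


Checking each pair (does one codeword prefix another?):
  B='0' vs A='01': prefix -- VIOLATION

NO -- this is NOT a valid prefix code. B (0) is a prefix of A (01).


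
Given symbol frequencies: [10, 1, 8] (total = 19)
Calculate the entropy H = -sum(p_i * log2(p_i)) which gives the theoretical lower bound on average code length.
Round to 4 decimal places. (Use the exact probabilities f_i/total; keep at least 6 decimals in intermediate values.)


Per-symbol terms -p_i * log2(p_i) with p_i = f_i/19:
  p = 10/19 = 0.526316: log2(p) = -0.925999, -p*log2(p) = 0.487368
  p = 1/19 = 0.052632: log2(p) = -4.247928, -p*log2(p) = 0.223575
  p = 8/19 = 0.421053: log2(p) = -1.247928, -p*log2(p) = 0.525443
H = 0.487368 + 0.223575 + 0.525443 = 1.236386

H = 1.2364 bits/symbol


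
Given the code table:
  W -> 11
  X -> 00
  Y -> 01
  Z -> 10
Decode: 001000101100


Decoding:
00 -> X
10 -> Z
00 -> X
10 -> Z
11 -> W
00 -> X


Result: XZXZWX


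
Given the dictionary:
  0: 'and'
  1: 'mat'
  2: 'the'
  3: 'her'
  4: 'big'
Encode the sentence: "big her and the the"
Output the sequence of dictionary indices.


Look up each word in the dictionary:
  'big' -> 4
  'her' -> 3
  'and' -> 0
  'the' -> 2
  'the' -> 2

Encoded: [4, 3, 0, 2, 2]


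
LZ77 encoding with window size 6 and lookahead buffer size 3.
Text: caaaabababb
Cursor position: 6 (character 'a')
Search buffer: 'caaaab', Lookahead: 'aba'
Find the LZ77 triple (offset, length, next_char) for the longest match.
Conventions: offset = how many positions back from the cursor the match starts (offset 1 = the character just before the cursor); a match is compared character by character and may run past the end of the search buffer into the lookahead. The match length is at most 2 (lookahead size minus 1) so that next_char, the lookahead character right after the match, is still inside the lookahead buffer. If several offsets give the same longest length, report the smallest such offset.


Try each offset into the search buffer:
  offset=1 (pos 5, char 'b'): match length 0
  offset=2 (pos 4, char 'a'): match length 2
  offset=3 (pos 3, char 'a'): match length 1
  offset=4 (pos 2, char 'a'): match length 1
  offset=5 (pos 1, char 'a'): match length 1
  offset=6 (pos 0, char 'c'): match length 0
Longest match has length 2 at offset 2.
next_char = character at position 6 + 2 = 8 -> 'a'

Best match: offset=2, length=2 (matching 'ab' starting at position 4)
LZ77 triple: (2, 2, 'a')


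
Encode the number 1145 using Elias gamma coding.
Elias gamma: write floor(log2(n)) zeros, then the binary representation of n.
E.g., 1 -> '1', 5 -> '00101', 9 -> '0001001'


num_bits = floor(log2(1145)) + 1 = 11
leading_zeros = num_bits - 1 = 10
binary(1145) = 10001111001

Elias gamma(1145) = '0000000000' + '10001111001' = 000000000010001111001 (21 bits)


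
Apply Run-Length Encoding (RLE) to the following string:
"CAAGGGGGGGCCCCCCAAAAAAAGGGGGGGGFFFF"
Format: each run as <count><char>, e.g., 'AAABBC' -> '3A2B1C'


Scanning runs left to right:
  i=0: run of 'C' x 1 -> '1C'
  i=1: run of 'A' x 2 -> '2A'
  i=3: run of 'G' x 7 -> '7G'
  i=10: run of 'C' x 6 -> '6C'
  i=16: run of 'A' x 7 -> '7A'
  i=23: run of 'G' x 8 -> '8G'
  i=31: run of 'F' x 4 -> '4F'

RLE = 1C2A7G6C7A8G4F


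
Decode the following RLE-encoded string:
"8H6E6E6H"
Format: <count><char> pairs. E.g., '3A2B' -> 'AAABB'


Expanding each <count><char> pair:
  8H -> 'HHHHHHHH'
  6E -> 'EEEEEE'
  6E -> 'EEEEEE'
  6H -> 'HHHHHH'

Decoded = HHHHHHHHEEEEEEEEEEEEHHHHHH


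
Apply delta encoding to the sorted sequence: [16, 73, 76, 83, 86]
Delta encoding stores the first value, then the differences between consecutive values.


First value: 16
Deltas:
  73 - 16 = 57
  76 - 73 = 3
  83 - 76 = 7
  86 - 83 = 3


Delta encoded: [16, 57, 3, 7, 3]


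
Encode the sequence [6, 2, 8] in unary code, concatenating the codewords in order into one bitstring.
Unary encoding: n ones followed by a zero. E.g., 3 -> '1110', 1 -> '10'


Encode each number as n ones followed by a terminating 0:
  6 -> 1111110 (7 bits)
  2 -> 110 (3 bits)
  8 -> 111111110 (9 bits)
Total length = 7 + 3 + 9 = 19 bits.

Unary([6, 2, 8]) = 1111110110111111110 (19 bits)


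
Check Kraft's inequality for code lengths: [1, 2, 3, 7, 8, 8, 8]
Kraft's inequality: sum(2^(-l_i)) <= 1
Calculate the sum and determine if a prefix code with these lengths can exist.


Sum = 2^(-1) + 2^(-2) + 2^(-3) + 2^(-7) + 2^(-8) + 2^(-8) + 2^(-8)
    = 0.5 + 0.25 + 0.125 + 0.0078125 + 0.00390625 + 0.00390625 + 0.00390625
    = 229/256 = 0.89453125
Since 0.89453125 <= 1, Kraft's inequality IS satisfied.
A prefix code with these lengths CAN exist.

Kraft sum = 0.89453125. Satisfied.


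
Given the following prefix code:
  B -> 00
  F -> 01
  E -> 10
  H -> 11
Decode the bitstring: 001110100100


Decoding step by step:
Bits 00 -> B
Bits 11 -> H
Bits 10 -> E
Bits 10 -> E
Bits 01 -> F
Bits 00 -> B


Decoded message: BHEEFB


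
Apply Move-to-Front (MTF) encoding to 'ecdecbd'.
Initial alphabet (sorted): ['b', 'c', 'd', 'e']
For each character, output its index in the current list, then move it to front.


MTF encoding:
'e': index 3 in ['b', 'c', 'd', 'e'] -> ['e', 'b', 'c', 'd']
'c': index 2 in ['e', 'b', 'c', 'd'] -> ['c', 'e', 'b', 'd']
'd': index 3 in ['c', 'e', 'b', 'd'] -> ['d', 'c', 'e', 'b']
'e': index 2 in ['d', 'c', 'e', 'b'] -> ['e', 'd', 'c', 'b']
'c': index 2 in ['e', 'd', 'c', 'b'] -> ['c', 'e', 'd', 'b']
'b': index 3 in ['c', 'e', 'd', 'b'] -> ['b', 'c', 'e', 'd']
'd': index 3 in ['b', 'c', 'e', 'd'] -> ['d', 'b', 'c', 'e']


Output: [3, 2, 3, 2, 2, 3, 3]


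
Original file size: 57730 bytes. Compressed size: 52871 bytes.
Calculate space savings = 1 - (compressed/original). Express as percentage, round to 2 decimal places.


ratio = compressed/original = 52871/57730 = 0.915832
savings = 1 - ratio = 1 - 0.915832 = 0.084168
as a percentage: 0.084168 * 100 = 8.42%

Space savings = 1 - 52871/57730 = 8.42%


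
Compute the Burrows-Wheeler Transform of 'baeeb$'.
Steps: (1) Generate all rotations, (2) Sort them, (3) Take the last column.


Rotations (sorted):
  0: $baeeb -> last char: b
  1: aeeb$b -> last char: b
  2: b$baee -> last char: e
  3: baeeb$ -> last char: $
  4: eb$bae -> last char: e
  5: eeb$ba -> last char: a


BWT = bbe$ea


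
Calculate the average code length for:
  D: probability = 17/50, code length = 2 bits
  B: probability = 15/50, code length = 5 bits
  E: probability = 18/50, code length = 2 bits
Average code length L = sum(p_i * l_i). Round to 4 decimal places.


Weighted contributions p_i * l_i:
  D: (17/50) * 2 = 34/50
  B: (15/50) * 5 = 75/50
  E: (18/50) * 2 = 36/50
Sum = (34 + 75 + 36)/50 = 145/50

L = 145/50 = 2.9000 bits/symbol


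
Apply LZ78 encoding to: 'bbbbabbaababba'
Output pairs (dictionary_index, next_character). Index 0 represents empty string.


LZ78 encoding steps:
Dictionary: {0: ''}
Step 1: w='' (idx 0), next='b' -> output (0, 'b'), add 'b' as idx 1
Step 2: w='b' (idx 1), next='b' -> output (1, 'b'), add 'bb' as idx 2
Step 3: w='b' (idx 1), next='a' -> output (1, 'a'), add 'ba' as idx 3
Step 4: w='bb' (idx 2), next='a' -> output (2, 'a'), add 'bba' as idx 4
Step 5: w='' (idx 0), next='a' -> output (0, 'a'), add 'a' as idx 5
Step 6: w='ba' (idx 3), next='b' -> output (3, 'b'), add 'bab' as idx 6
Step 7: w='ba' (idx 3), end of input -> output (3, '')


Encoded: [(0, 'b'), (1, 'b'), (1, 'a'), (2, 'a'), (0, 'a'), (3, 'b'), (3, '')]


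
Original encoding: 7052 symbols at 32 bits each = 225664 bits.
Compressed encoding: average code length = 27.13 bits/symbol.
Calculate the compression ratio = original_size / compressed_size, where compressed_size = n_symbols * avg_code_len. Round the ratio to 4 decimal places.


original_size = n_symbols * orig_bits = 7052 * 32 = 225664 bits
compressed_size = n_symbols * avg_code_len = 7052 * 27.13 = 191320.76 bits
ratio = original_size / compressed_size = 225664 / 191320.76 = 1.1795

Compression ratio = 1.1795


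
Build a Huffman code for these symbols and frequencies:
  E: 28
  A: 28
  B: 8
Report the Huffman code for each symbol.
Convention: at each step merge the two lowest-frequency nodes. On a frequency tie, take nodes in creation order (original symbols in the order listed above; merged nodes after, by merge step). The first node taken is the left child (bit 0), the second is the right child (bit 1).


Huffman tree construction:
Step 1: Merge B(8) + E(28) = 36
Step 2: Merge A(28) + (B+E)(36) = 64
Read each symbol's code off the tree from the root (left child = 0, right child = 1).

Codes:
  E: 11 (length 2)
  A: 0 (length 1)
  B: 10 (length 2)
Average code length: 100/64 = 1.5625 bits/symbol


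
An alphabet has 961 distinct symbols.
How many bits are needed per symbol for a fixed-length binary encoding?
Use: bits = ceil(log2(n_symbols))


log2(961) = 9.9084
Bracket: 2^9 = 512 < 961 <= 2^10 = 1024
So ceil(log2(961)) = 10

bits = ceil(log2(961)) = ceil(9.9084) = 10 bits


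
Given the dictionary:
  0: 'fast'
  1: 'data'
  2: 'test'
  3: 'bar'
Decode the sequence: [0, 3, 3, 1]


Look up each index in the dictionary:
  0 -> 'fast'
  3 -> 'bar'
  3 -> 'bar'
  1 -> 'data'

Decoded: "fast bar bar data"


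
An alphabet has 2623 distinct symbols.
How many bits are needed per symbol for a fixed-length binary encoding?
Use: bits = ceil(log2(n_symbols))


log2(2623) = 11.357
Bracket: 2^11 = 2048 < 2623 <= 2^12 = 4096
So ceil(log2(2623)) = 12

bits = ceil(log2(2623)) = ceil(11.357) = 12 bits


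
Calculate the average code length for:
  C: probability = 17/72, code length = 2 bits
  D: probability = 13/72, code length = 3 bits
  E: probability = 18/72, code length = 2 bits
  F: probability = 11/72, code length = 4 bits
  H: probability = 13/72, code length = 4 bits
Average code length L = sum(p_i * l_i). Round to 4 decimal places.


Weighted contributions p_i * l_i:
  C: (17/72) * 2 = 34/72
  D: (13/72) * 3 = 39/72
  E: (18/72) * 2 = 36/72
  F: (11/72) * 4 = 44/72
  H: (13/72) * 4 = 52/72
Sum = (34 + 39 + 36 + 44 + 52)/72 = 205/72

L = 205/72 = 2.8472 bits/symbol


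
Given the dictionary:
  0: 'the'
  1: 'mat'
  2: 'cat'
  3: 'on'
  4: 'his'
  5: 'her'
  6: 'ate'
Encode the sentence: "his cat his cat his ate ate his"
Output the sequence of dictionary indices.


Look up each word in the dictionary:
  'his' -> 4
  'cat' -> 2
  'his' -> 4
  'cat' -> 2
  'his' -> 4
  'ate' -> 6
  'ate' -> 6
  'his' -> 4

Encoded: [4, 2, 4, 2, 4, 6, 6, 4]


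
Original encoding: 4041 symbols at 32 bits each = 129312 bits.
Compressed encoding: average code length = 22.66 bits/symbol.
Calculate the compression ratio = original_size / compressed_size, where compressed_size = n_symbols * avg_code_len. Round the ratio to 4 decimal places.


original_size = n_symbols * orig_bits = 4041 * 32 = 129312 bits
compressed_size = n_symbols * avg_code_len = 4041 * 22.66 = 91569.06 bits
ratio = original_size / compressed_size = 129312 / 91569.06 = 1.4122

Compression ratio = 1.4122
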